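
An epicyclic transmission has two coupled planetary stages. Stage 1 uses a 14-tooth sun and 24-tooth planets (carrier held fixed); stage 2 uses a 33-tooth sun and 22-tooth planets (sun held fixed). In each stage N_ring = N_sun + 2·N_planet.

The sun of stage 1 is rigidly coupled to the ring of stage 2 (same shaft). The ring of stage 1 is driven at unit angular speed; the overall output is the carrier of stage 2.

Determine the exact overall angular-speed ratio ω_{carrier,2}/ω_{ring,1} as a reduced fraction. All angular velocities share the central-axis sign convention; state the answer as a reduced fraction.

-31/10

Stage 1: N_ring = 14 + 2·24 = 62
Stage 1: 14(ω_s−ω_c) = −62(ω_r−ω_c),  ω_c=0, ω_r=1
Stage 1: ω_s = 0 − (62/14)(1−0) = -31/7
  ⇒ ω_s¹/ω_r¹ = -31/7
Stage 2: N_ring = 33 + 2·22 = 77
Stage 2: 33(ω_s−ω_c) = −77(ω_r−ω_c),  ω_s=0, ω_r=1
Stage 2: 33(0−ω_c) = −77(1−ω_c)  ⇒  110ω_c = 77  ⇒  ω_c = 7/10
  ⇒ ω_c²/ω_r² = 7/10
Coupling ω_r² = ω_s¹ ⇒ overall = -31/7 × 7/10 = -31/10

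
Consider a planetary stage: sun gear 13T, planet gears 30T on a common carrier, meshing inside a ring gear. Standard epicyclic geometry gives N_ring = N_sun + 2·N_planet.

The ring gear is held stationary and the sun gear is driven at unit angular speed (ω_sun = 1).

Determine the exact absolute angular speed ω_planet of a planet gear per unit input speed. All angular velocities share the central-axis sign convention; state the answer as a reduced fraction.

N_ring = 13 + 2·30 = 73
13(ω_s−ω_c) = −73(ω_r−ω_c),  ω_r=0, ω_s=1
13(1−ω_c) = −73(0−ω_c)  ⇒  86ω_c = 13  ⇒  ω_c = 13/86
sun–planet: 13·(1−13/86) = −30·(ω_p−ω_c)  ⇒  ω_p−ω_c = −(13/30)·(73/86) = -949/2580
ω_p = 13/86 − 949/2580 = -13/60

-13/60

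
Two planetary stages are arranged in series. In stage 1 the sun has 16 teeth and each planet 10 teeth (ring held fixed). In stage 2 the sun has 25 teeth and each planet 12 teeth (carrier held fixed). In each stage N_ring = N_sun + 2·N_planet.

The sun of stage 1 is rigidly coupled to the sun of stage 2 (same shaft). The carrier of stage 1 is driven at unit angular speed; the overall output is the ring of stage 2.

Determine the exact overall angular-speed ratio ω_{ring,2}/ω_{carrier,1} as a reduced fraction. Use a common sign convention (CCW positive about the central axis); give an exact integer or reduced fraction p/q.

-325/196

Stage 1: N_ring = 16 + 2·10 = 36
Stage 1: 16(ω_s−ω_c) = −36(ω_r−ω_c),  ω_r=0, ω_c=1
Stage 1: ω_s = 1 − (36/16)(0−1) = 13/4
  ⇒ ω_s¹/ω_c¹ = 13/4
Stage 2: N_ring = 25 + 2·12 = 49
Stage 2: 25(ω_s−ω_c) = −49(ω_r−ω_c),  ω_c=0, ω_s=1
Stage 2: ω_r = 0 − (25/49)(1−0) = -25/49
  ⇒ ω_r²/ω_s² = -25/49
Coupling ω_s² = ω_s¹ ⇒ overall = 13/4 × -25/49 = -325/196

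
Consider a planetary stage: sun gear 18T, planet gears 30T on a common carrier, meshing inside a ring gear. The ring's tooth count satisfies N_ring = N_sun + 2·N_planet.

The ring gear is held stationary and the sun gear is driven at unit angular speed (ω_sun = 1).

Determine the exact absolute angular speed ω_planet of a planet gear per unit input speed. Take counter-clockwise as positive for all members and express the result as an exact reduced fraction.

N_ring = 18 + 2·30 = 78
18(ω_s−ω_c) = −78(ω_r−ω_c),  ω_r=0, ω_s=1
18(1−ω_c) = −78(0−ω_c)  ⇒  96ω_c = 18  ⇒  ω_c = 3/16
sun–planet: 18·(1−3/16) = −30·(ω_p−ω_c)  ⇒  ω_p−ω_c = −(18/30)·(13/16) = -39/80
ω_p = 3/16 − 39/80 = -3/10

-3/10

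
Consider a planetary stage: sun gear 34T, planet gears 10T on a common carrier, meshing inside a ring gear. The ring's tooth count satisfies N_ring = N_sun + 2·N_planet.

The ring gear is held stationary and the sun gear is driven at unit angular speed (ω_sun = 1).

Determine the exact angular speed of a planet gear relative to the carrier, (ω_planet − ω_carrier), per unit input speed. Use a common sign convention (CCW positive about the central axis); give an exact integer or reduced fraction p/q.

N_ring = 34 + 2·10 = 54
34(ω_s−ω_c) = −54(ω_r−ω_c),  ω_r=0, ω_s=1
34(1−ω_c) = −54(0−ω_c)  ⇒  88ω_c = 34  ⇒  ω_c = 17/44
sun–planet: 34·(1−17/44) = −10·(ω_p−ω_c)  ⇒  ω_p−ω_c = −(34/10)·(27/44) = -459/220

-459/220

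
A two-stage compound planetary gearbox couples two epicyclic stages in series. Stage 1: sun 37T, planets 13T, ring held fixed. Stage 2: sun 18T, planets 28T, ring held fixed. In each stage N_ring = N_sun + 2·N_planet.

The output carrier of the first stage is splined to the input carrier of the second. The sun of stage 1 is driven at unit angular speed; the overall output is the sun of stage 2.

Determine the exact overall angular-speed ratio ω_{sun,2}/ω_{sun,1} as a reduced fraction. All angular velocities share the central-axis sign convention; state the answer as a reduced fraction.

Stage 1: N_ring = 37 + 2·13 = 63
Stage 1: 37(ω_s−ω_c) = −63(ω_r−ω_c),  ω_r=0, ω_s=1
Stage 1: 37(1−ω_c) = −63(0−ω_c)  ⇒  100ω_c = 37  ⇒  ω_c = 37/100
  ⇒ ω_c¹/ω_s¹ = 37/100
Stage 2: N_ring = 18 + 2·28 = 74
Stage 2: 18(ω_s−ω_c) = −74(ω_r−ω_c),  ω_r=0, ω_c=1
Stage 2: ω_s = 1 − (74/18)(0−1) = 46/9
  ⇒ ω_s²/ω_c² = 46/9
Coupling ω_c² = ω_c¹ ⇒ overall = 37/100 × 46/9 = 851/450

851/450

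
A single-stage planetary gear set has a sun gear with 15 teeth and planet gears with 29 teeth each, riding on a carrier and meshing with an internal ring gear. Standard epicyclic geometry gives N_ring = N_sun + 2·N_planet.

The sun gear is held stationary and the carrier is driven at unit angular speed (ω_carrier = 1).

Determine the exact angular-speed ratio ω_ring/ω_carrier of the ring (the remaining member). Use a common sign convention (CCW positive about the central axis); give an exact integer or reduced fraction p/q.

N_ring = 15 + 2·29 = 73
15(ω_s−ω_c) = −73(ω_r−ω_c),  ω_s=0, ω_c=1
ω_r = 1 − (15/73)(0−1) = 88/73
ω_r/ω_c = 88/73

88/73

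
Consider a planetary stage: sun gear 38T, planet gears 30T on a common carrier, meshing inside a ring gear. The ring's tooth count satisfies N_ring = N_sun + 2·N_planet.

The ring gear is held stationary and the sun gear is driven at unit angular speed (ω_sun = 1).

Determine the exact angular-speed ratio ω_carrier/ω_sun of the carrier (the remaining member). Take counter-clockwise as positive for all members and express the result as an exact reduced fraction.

N_ring = 38 + 2·30 = 98
38(ω_s−ω_c) = −98(ω_r−ω_c),  ω_r=0, ω_s=1
38(1−ω_c) = −98(0−ω_c)  ⇒  136ω_c = 38  ⇒  ω_c = 19/68
ω_c/ω_s = 19/68

19/68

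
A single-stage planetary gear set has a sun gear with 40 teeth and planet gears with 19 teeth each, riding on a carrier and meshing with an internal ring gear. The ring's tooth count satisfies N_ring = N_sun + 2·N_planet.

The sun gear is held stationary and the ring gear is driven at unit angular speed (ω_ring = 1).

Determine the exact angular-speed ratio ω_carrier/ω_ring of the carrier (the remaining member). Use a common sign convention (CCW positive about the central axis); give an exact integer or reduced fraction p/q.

N_ring = 40 + 2·19 = 78
40(ω_s−ω_c) = −78(ω_r−ω_c),  ω_s=0, ω_r=1
40(0−ω_c) = −78(1−ω_c)  ⇒  118ω_c = 78  ⇒  ω_c = 39/59
ω_c/ω_r = 39/59

39/59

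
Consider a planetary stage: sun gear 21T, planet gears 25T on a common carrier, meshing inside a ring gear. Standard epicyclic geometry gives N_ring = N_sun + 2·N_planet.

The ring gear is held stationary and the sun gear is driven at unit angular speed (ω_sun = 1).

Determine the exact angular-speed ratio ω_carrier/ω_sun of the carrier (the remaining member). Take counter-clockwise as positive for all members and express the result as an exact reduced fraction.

N_ring = 21 + 2·25 = 71
21(ω_s−ω_c) = −71(ω_r−ω_c),  ω_r=0, ω_s=1
21(1−ω_c) = −71(0−ω_c)  ⇒  92ω_c = 21  ⇒  ω_c = 21/92
ω_c/ω_s = 21/92

21/92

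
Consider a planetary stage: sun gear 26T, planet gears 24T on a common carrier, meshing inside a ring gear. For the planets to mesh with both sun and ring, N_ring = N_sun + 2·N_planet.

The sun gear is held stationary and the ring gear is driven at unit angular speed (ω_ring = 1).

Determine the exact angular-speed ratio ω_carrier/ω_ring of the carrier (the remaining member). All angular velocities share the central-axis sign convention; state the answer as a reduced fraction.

N_ring = 26 + 2·24 = 74
26(ω_s−ω_c) = −74(ω_r−ω_c),  ω_s=0, ω_r=1
26(0−ω_c) = −74(1−ω_c)  ⇒  100ω_c = 74  ⇒  ω_c = 37/50
ω_c/ω_r = 37/50

37/50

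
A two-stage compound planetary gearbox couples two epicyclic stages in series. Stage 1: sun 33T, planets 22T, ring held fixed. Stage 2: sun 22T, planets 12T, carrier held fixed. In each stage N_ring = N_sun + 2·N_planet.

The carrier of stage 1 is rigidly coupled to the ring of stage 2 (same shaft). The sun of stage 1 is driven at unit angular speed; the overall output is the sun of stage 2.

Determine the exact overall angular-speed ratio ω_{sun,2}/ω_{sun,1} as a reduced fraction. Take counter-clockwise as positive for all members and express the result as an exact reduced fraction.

Stage 1: N_ring = 33 + 2·22 = 77
Stage 1: 33(ω_s−ω_c) = −77(ω_r−ω_c),  ω_r=0, ω_s=1
Stage 1: 33(1−ω_c) = −77(0−ω_c)  ⇒  110ω_c = 33  ⇒  ω_c = 3/10
  ⇒ ω_c¹/ω_s¹ = 3/10
Stage 2: N_ring = 22 + 2·12 = 46
Stage 2: 22(ω_s−ω_c) = −46(ω_r−ω_c),  ω_c=0, ω_r=1
Stage 2: ω_s = 0 − (46/22)(1−0) = -23/11
  ⇒ ω_s²/ω_r² = -23/11
Coupling ω_r² = ω_c¹ ⇒ overall = 3/10 × -23/11 = -69/110

-69/110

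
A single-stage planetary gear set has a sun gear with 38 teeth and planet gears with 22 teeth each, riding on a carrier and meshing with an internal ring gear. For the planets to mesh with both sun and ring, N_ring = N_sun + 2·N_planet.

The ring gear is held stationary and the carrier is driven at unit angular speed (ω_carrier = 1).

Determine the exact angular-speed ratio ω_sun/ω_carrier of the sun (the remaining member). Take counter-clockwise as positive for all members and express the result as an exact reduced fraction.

60/19

N_ring = 38 + 2·22 = 82
38(ω_s−ω_c) = −82(ω_r−ω_c),  ω_r=0, ω_c=1
ω_s = 1 − (82/38)(0−1) = 60/19
ω_s/ω_c = 60/19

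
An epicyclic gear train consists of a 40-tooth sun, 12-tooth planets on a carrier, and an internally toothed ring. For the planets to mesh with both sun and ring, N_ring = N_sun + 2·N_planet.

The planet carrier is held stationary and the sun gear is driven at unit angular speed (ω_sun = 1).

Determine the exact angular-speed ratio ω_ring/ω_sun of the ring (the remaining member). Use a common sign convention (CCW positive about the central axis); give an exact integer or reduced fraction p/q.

-5/8

N_ring = 40 + 2·12 = 64
40(ω_s−ω_c) = −64(ω_r−ω_c),  ω_c=0, ω_s=1
ω_r = 0 − (40/64)(1−0) = -5/8
ω_r/ω_s = -5/8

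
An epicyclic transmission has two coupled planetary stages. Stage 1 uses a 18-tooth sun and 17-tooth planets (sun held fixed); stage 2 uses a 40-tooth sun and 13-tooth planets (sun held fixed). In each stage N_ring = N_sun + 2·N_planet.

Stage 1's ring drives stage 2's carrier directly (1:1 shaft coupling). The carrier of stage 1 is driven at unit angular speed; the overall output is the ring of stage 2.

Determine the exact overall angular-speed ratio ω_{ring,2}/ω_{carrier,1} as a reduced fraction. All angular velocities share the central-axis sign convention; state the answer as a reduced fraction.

1855/858

Stage 1: N_ring = 18 + 2·17 = 52
Stage 1: 18(ω_s−ω_c) = −52(ω_r−ω_c),  ω_s=0, ω_c=1
Stage 1: ω_r = 1 − (18/52)(0−1) = 35/26
  ⇒ ω_r¹/ω_c¹ = 35/26
Stage 2: N_ring = 40 + 2·13 = 66
Stage 2: 40(ω_s−ω_c) = −66(ω_r−ω_c),  ω_s=0, ω_c=1
Stage 2: ω_r = 1 − (40/66)(0−1) = 53/33
  ⇒ ω_r²/ω_c² = 53/33
Coupling ω_c² = ω_r¹ ⇒ overall = 35/26 × 53/33 = 1855/858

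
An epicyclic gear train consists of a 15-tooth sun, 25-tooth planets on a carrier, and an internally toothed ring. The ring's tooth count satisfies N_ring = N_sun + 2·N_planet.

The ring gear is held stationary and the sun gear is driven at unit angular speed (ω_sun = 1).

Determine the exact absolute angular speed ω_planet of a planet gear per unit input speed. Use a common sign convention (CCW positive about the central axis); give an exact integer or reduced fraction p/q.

-3/10

N_ring = 15 + 2·25 = 65
15(ω_s−ω_c) = −65(ω_r−ω_c),  ω_r=0, ω_s=1
15(1−ω_c) = −65(0−ω_c)  ⇒  80ω_c = 15  ⇒  ω_c = 3/16
sun–planet: 15·(1−3/16) = −25·(ω_p−ω_c)  ⇒  ω_p−ω_c = −(15/25)·(13/16) = -39/80
ω_p = 3/16 − 39/80 = -3/10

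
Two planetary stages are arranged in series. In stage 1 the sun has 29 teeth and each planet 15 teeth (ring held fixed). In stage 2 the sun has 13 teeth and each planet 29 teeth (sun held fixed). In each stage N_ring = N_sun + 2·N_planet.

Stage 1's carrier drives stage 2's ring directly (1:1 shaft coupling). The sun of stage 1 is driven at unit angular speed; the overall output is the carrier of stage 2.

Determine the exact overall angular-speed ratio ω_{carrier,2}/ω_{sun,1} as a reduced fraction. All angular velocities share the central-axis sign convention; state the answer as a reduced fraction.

Stage 1: N_ring = 29 + 2·15 = 59
Stage 1: 29(ω_s−ω_c) = −59(ω_r−ω_c),  ω_r=0, ω_s=1
Stage 1: 29(1−ω_c) = −59(0−ω_c)  ⇒  88ω_c = 29  ⇒  ω_c = 29/88
  ⇒ ω_c¹/ω_s¹ = 29/88
Stage 2: N_ring = 13 + 2·29 = 71
Stage 2: 13(ω_s−ω_c) = −71(ω_r−ω_c),  ω_s=0, ω_r=1
Stage 2: 13(0−ω_c) = −71(1−ω_c)  ⇒  84ω_c = 71  ⇒  ω_c = 71/84
  ⇒ ω_c²/ω_r² = 71/84
Coupling ω_r² = ω_c¹ ⇒ overall = 29/88 × 71/84 = 2059/7392

2059/7392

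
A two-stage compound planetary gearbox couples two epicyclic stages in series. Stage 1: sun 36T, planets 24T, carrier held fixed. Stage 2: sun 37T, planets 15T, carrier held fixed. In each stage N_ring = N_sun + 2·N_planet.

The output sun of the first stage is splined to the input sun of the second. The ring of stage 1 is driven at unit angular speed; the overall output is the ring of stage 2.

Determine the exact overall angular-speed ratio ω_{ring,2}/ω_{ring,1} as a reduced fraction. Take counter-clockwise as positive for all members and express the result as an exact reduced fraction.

Stage 1: N_ring = 36 + 2·24 = 84
Stage 1: 36(ω_s−ω_c) = −84(ω_r−ω_c),  ω_c=0, ω_r=1
Stage 1: ω_s = 0 − (84/36)(1−0) = -7/3
  ⇒ ω_s¹/ω_r¹ = -7/3
Stage 2: N_ring = 37 + 2·15 = 67
Stage 2: 37(ω_s−ω_c) = −67(ω_r−ω_c),  ω_c=0, ω_s=1
Stage 2: ω_r = 0 − (37/67)(1−0) = -37/67
  ⇒ ω_r²/ω_s² = -37/67
Coupling ω_s² = ω_s¹ ⇒ overall = -7/3 × -37/67 = 259/201

259/201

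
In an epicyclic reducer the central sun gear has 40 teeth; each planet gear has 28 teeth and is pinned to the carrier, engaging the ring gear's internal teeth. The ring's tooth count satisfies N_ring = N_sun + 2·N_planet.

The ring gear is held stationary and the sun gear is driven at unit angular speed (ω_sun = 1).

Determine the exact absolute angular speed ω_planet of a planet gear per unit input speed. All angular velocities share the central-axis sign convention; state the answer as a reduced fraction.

N_ring = 40 + 2·28 = 96
40(ω_s−ω_c) = −96(ω_r−ω_c),  ω_r=0, ω_s=1
40(1−ω_c) = −96(0−ω_c)  ⇒  136ω_c = 40  ⇒  ω_c = 5/17
sun–planet: 40·(1−5/17) = −28·(ω_p−ω_c)  ⇒  ω_p−ω_c = −(40/28)·(12/17) = -120/119
ω_p = 5/17 − 120/119 = -5/7

-5/7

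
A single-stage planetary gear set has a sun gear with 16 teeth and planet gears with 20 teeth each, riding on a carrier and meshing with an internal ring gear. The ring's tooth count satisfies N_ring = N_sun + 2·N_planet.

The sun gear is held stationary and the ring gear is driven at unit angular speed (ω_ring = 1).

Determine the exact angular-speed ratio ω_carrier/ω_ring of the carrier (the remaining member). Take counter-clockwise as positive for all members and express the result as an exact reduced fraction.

7/9

N_ring = 16 + 2·20 = 56
16(ω_s−ω_c) = −56(ω_r−ω_c),  ω_s=0, ω_r=1
16(0−ω_c) = −56(1−ω_c)  ⇒  72ω_c = 56  ⇒  ω_c = 7/9
ω_c/ω_r = 7/9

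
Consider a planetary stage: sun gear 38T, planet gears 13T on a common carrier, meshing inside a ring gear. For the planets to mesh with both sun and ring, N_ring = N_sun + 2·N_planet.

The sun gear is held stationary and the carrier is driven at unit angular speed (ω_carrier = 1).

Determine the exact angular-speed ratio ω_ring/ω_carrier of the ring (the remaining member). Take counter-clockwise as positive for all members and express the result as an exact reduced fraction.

N_ring = 38 + 2·13 = 64
38(ω_s−ω_c) = −64(ω_r−ω_c),  ω_s=0, ω_c=1
ω_r = 1 − (38/64)(0−1) = 51/32
ω_r/ω_c = 51/32

51/32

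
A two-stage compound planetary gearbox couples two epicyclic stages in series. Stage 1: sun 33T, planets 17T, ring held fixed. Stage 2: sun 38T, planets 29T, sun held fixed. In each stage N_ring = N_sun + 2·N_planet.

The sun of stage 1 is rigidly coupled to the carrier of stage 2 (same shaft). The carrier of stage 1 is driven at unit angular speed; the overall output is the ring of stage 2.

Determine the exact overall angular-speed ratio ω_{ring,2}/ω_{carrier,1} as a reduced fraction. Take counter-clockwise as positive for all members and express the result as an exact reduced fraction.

Stage 1: N_ring = 33 + 2·17 = 67
Stage 1: 33(ω_s−ω_c) = −67(ω_r−ω_c),  ω_r=0, ω_c=1
Stage 1: ω_s = 1 − (67/33)(0−1) = 100/33
  ⇒ ω_s¹/ω_c¹ = 100/33
Stage 2: N_ring = 38 + 2·29 = 96
Stage 2: 38(ω_s−ω_c) = −96(ω_r−ω_c),  ω_s=0, ω_c=1
Stage 2: ω_r = 1 − (38/96)(0−1) = 67/48
  ⇒ ω_r²/ω_c² = 67/48
Coupling ω_c² = ω_s¹ ⇒ overall = 100/33 × 67/48 = 1675/396

1675/396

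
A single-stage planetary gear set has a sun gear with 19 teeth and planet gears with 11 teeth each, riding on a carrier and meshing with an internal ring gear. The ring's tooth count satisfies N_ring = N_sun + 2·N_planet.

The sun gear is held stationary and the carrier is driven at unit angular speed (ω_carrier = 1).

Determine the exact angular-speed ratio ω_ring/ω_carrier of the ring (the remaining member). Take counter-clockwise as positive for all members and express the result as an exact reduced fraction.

60/41

N_ring = 19 + 2·11 = 41
19(ω_s−ω_c) = −41(ω_r−ω_c),  ω_s=0, ω_c=1
ω_r = 1 − (19/41)(0−1) = 60/41
ω_r/ω_c = 60/41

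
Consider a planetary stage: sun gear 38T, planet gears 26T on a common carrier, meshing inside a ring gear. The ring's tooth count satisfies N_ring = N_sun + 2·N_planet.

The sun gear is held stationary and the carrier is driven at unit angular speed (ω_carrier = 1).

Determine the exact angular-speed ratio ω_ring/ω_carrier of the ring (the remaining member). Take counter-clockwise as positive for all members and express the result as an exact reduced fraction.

64/45

N_ring = 38 + 2·26 = 90
38(ω_s−ω_c) = −90(ω_r−ω_c),  ω_s=0, ω_c=1
ω_r = 1 − (38/90)(0−1) = 64/45
ω_r/ω_c = 64/45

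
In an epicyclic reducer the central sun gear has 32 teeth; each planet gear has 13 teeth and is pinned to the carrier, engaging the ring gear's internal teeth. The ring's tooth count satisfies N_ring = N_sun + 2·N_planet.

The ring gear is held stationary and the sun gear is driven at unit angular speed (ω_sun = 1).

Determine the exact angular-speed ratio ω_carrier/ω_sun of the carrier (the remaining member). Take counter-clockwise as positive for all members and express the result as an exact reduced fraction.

N_ring = 32 + 2·13 = 58
32(ω_s−ω_c) = −58(ω_r−ω_c),  ω_r=0, ω_s=1
32(1−ω_c) = −58(0−ω_c)  ⇒  90ω_c = 32  ⇒  ω_c = 16/45
ω_c/ω_s = 16/45

16/45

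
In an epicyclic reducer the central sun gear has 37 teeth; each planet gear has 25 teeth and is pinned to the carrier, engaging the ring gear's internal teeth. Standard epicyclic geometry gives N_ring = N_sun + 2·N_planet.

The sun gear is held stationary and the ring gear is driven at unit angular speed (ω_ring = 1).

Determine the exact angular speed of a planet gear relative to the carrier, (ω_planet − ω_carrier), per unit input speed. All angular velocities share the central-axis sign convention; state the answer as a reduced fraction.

3219/3100

N_ring = 37 + 2·25 = 87
37(ω_s−ω_c) = −87(ω_r−ω_c),  ω_s=0, ω_r=1
37(0−ω_c) = −87(1−ω_c)  ⇒  124ω_c = 87  ⇒  ω_c = 87/124
sun–planet: 37·(0−87/124) = −25·(ω_p−ω_c)  ⇒  ω_p−ω_c = −(37/25)·(-87/124) = 3219/3100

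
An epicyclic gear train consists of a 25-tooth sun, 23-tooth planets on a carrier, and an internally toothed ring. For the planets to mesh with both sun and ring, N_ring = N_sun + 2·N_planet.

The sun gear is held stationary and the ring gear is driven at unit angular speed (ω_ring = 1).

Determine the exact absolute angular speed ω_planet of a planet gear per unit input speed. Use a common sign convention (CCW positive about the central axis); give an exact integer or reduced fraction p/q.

71/46

N_ring = 25 + 2·23 = 71
25(ω_s−ω_c) = −71(ω_r−ω_c),  ω_s=0, ω_r=1
25(0−ω_c) = −71(1−ω_c)  ⇒  96ω_c = 71  ⇒  ω_c = 71/96
sun–planet: 25·(0−71/96) = −23·(ω_p−ω_c)  ⇒  ω_p−ω_c = −(25/23)·(-71/96) = 1775/2208
ω_p = 71/96 + 1775/2208 = 71/46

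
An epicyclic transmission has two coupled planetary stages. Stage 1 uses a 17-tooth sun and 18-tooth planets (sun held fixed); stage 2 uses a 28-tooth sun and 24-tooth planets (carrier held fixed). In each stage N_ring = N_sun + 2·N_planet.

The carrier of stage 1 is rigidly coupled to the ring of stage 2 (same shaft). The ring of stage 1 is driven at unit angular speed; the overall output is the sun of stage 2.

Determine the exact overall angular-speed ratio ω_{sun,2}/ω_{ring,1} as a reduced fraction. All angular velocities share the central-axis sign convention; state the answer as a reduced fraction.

-1007/490

Stage 1: N_ring = 17 + 2·18 = 53
Stage 1: 17(ω_s−ω_c) = −53(ω_r−ω_c),  ω_s=0, ω_r=1
Stage 1: 17(0−ω_c) = −53(1−ω_c)  ⇒  70ω_c = 53  ⇒  ω_c = 53/70
  ⇒ ω_c¹/ω_r¹ = 53/70
Stage 2: N_ring = 28 + 2·24 = 76
Stage 2: 28(ω_s−ω_c) = −76(ω_r−ω_c),  ω_c=0, ω_r=1
Stage 2: ω_s = 0 − (76/28)(1−0) = -19/7
  ⇒ ω_s²/ω_r² = -19/7
Coupling ω_r² = ω_c¹ ⇒ overall = 53/70 × -19/7 = -1007/490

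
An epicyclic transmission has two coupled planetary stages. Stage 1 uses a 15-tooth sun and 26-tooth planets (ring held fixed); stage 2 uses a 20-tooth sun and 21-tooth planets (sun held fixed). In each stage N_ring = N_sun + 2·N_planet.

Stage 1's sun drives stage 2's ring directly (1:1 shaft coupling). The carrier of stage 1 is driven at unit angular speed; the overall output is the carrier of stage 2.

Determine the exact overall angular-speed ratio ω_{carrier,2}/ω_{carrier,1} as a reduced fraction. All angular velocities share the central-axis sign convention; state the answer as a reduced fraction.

62/15

Stage 1: N_ring = 15 + 2·26 = 67
Stage 1: 15(ω_s−ω_c) = −67(ω_r−ω_c),  ω_r=0, ω_c=1
Stage 1: ω_s = 1 − (67/15)(0−1) = 82/15
  ⇒ ω_s¹/ω_c¹ = 82/15
Stage 2: N_ring = 20 + 2·21 = 62
Stage 2: 20(ω_s−ω_c) = −62(ω_r−ω_c),  ω_s=0, ω_r=1
Stage 2: 20(0−ω_c) = −62(1−ω_c)  ⇒  82ω_c = 62  ⇒  ω_c = 31/41
  ⇒ ω_c²/ω_r² = 31/41
Coupling ω_r² = ω_s¹ ⇒ overall = 82/15 × 31/41 = 62/15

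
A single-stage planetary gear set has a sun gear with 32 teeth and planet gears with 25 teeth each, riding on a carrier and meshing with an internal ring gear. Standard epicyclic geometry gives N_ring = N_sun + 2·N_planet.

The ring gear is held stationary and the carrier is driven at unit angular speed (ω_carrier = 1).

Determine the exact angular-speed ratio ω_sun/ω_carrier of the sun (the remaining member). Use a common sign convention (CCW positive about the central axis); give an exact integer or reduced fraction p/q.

57/16

N_ring = 32 + 2·25 = 82
32(ω_s−ω_c) = −82(ω_r−ω_c),  ω_r=0, ω_c=1
ω_s = 1 − (82/32)(0−1) = 57/16
ω_s/ω_c = 57/16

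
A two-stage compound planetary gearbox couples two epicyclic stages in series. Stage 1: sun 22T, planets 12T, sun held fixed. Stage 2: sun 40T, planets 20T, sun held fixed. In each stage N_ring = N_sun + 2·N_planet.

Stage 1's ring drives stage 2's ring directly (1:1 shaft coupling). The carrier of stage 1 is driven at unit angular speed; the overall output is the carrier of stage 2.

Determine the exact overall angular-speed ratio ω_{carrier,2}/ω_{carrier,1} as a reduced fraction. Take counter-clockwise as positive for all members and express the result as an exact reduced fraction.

68/69

Stage 1: N_ring = 22 + 2·12 = 46
Stage 1: 22(ω_s−ω_c) = −46(ω_r−ω_c),  ω_s=0, ω_c=1
Stage 1: ω_r = 1 − (22/46)(0−1) = 34/23
  ⇒ ω_r¹/ω_c¹ = 34/23
Stage 2: N_ring = 40 + 2·20 = 80
Stage 2: 40(ω_s−ω_c) = −80(ω_r−ω_c),  ω_s=0, ω_r=1
Stage 2: 40(0−ω_c) = −80(1−ω_c)  ⇒  120ω_c = 80  ⇒  ω_c = 2/3
  ⇒ ω_c²/ω_r² = 2/3
Coupling ω_r² = ω_r¹ ⇒ overall = 34/23 × 2/3 = 68/69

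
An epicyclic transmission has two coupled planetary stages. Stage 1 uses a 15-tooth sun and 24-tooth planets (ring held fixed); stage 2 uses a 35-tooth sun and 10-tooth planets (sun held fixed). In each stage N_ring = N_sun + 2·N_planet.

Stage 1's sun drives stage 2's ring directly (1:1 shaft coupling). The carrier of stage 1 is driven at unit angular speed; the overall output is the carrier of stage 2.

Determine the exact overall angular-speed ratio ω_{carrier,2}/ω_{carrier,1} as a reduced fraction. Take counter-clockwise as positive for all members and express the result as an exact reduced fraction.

Stage 1: N_ring = 15 + 2·24 = 63
Stage 1: 15(ω_s−ω_c) = −63(ω_r−ω_c),  ω_r=0, ω_c=1
Stage 1: ω_s = 1 − (63/15)(0−1) = 26/5
  ⇒ ω_s¹/ω_c¹ = 26/5
Stage 2: N_ring = 35 + 2·10 = 55
Stage 2: 35(ω_s−ω_c) = −55(ω_r−ω_c),  ω_s=0, ω_r=1
Stage 2: 35(0−ω_c) = −55(1−ω_c)  ⇒  90ω_c = 55  ⇒  ω_c = 11/18
  ⇒ ω_c²/ω_r² = 11/18
Coupling ω_r² = ω_s¹ ⇒ overall = 26/5 × 11/18 = 143/45

143/45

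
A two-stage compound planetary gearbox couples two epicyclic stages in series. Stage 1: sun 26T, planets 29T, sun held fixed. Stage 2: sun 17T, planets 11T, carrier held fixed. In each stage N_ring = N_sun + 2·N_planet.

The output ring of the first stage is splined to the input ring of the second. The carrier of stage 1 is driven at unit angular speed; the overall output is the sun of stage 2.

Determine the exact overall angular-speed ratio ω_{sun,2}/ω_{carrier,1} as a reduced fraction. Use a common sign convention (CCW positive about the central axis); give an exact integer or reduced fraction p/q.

Stage 1: N_ring = 26 + 2·29 = 84
Stage 1: 26(ω_s−ω_c) = −84(ω_r−ω_c),  ω_s=0, ω_c=1
Stage 1: ω_r = 1 − (26/84)(0−1) = 55/42
  ⇒ ω_r¹/ω_c¹ = 55/42
Stage 2: N_ring = 17 + 2·11 = 39
Stage 2: 17(ω_s−ω_c) = −39(ω_r−ω_c),  ω_c=0, ω_r=1
Stage 2: ω_s = 0 − (39/17)(1−0) = -39/17
  ⇒ ω_s²/ω_r² = -39/17
Coupling ω_r² = ω_r¹ ⇒ overall = 55/42 × -39/17 = -715/238

-715/238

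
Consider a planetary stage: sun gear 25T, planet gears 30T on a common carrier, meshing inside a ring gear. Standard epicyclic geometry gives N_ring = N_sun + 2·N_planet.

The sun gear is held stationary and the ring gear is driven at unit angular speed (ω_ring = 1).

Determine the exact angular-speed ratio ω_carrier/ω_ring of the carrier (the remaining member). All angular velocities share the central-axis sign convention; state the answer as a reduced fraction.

17/22

N_ring = 25 + 2·30 = 85
25(ω_s−ω_c) = −85(ω_r−ω_c),  ω_s=0, ω_r=1
25(0−ω_c) = −85(1−ω_c)  ⇒  110ω_c = 85  ⇒  ω_c = 17/22
ω_c/ω_r = 17/22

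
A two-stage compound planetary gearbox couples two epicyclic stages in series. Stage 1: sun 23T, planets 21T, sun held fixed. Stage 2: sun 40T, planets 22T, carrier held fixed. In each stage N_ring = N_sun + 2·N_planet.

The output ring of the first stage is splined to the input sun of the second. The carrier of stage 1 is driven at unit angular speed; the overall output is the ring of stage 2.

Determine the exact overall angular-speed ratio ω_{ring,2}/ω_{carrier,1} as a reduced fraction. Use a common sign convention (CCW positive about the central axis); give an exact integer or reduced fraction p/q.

Stage 1: N_ring = 23 + 2·21 = 65
Stage 1: 23(ω_s−ω_c) = −65(ω_r−ω_c),  ω_s=0, ω_c=1
Stage 1: ω_r = 1 − (23/65)(0−1) = 88/65
  ⇒ ω_r¹/ω_c¹ = 88/65
Stage 2: N_ring = 40 + 2·22 = 84
Stage 2: 40(ω_s−ω_c) = −84(ω_r−ω_c),  ω_c=0, ω_s=1
Stage 2: ω_r = 0 − (40/84)(1−0) = -10/21
  ⇒ ω_r²/ω_s² = -10/21
Coupling ω_s² = ω_r¹ ⇒ overall = 88/65 × -10/21 = -176/273

-176/273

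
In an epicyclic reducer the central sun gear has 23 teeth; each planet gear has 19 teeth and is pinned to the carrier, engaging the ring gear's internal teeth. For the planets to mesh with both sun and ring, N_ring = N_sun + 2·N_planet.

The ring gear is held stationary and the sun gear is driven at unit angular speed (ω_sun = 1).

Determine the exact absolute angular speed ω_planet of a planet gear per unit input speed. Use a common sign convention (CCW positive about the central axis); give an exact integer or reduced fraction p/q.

N_ring = 23 + 2·19 = 61
23(ω_s−ω_c) = −61(ω_r−ω_c),  ω_r=0, ω_s=1
23(1−ω_c) = −61(0−ω_c)  ⇒  84ω_c = 23  ⇒  ω_c = 23/84
sun–planet: 23·(1−23/84) = −19·(ω_p−ω_c)  ⇒  ω_p−ω_c = −(23/19)·(61/84) = -1403/1596
ω_p = 23/84 − 1403/1596 = -23/38

-23/38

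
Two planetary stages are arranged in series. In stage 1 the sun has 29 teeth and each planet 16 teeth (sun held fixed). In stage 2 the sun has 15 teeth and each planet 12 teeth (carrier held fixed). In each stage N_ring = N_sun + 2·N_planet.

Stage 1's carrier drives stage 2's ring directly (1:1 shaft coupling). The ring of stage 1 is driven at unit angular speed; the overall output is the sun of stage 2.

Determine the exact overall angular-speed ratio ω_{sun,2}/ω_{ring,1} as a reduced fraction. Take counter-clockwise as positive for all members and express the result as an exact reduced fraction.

-793/450

Stage 1: N_ring = 29 + 2·16 = 61
Stage 1: 29(ω_s−ω_c) = −61(ω_r−ω_c),  ω_s=0, ω_r=1
Stage 1: 29(0−ω_c) = −61(1−ω_c)  ⇒  90ω_c = 61  ⇒  ω_c = 61/90
  ⇒ ω_c¹/ω_r¹ = 61/90
Stage 2: N_ring = 15 + 2·12 = 39
Stage 2: 15(ω_s−ω_c) = −39(ω_r−ω_c),  ω_c=0, ω_r=1
Stage 2: ω_s = 0 − (39/15)(1−0) = -13/5
  ⇒ ω_s²/ω_r² = -13/5
Coupling ω_r² = ω_c¹ ⇒ overall = 61/90 × -13/5 = -793/450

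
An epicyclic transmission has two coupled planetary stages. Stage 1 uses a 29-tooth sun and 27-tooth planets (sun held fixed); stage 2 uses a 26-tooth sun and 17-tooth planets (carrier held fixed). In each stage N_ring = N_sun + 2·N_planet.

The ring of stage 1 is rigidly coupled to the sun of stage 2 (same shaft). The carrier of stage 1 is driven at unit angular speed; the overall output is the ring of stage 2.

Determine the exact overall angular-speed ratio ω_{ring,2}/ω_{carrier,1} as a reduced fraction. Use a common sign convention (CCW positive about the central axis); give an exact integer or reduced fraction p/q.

Stage 1: N_ring = 29 + 2·27 = 83
Stage 1: 29(ω_s−ω_c) = −83(ω_r−ω_c),  ω_s=0, ω_c=1
Stage 1: ω_r = 1 − (29/83)(0−1) = 112/83
  ⇒ ω_r¹/ω_c¹ = 112/83
Stage 2: N_ring = 26 + 2·17 = 60
Stage 2: 26(ω_s−ω_c) = −60(ω_r−ω_c),  ω_c=0, ω_s=1
Stage 2: ω_r = 0 − (26/60)(1−0) = -13/30
  ⇒ ω_r²/ω_s² = -13/30
Coupling ω_s² = ω_r¹ ⇒ overall = 112/83 × -13/30 = -728/1245

-728/1245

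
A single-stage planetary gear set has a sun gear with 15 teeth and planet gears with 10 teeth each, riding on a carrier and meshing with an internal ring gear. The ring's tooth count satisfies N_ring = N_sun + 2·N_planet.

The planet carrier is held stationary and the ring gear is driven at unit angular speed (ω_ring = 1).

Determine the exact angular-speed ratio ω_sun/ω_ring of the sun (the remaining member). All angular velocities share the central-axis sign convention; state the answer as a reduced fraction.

-7/3

N_ring = 15 + 2·10 = 35
15(ω_s−ω_c) = −35(ω_r−ω_c),  ω_c=0, ω_r=1
ω_s = 0 − (35/15)(1−0) = -7/3
ω_s/ω_r = -7/3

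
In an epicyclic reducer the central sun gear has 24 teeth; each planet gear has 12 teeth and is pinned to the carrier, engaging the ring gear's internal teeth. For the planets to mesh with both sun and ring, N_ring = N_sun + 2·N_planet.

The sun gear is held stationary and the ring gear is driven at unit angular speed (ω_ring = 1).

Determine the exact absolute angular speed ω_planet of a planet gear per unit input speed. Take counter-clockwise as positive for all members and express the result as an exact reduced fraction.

2

N_ring = 24 + 2·12 = 48
24(ω_s−ω_c) = −48(ω_r−ω_c),  ω_s=0, ω_r=1
24(0−ω_c) = −48(1−ω_c)  ⇒  72ω_c = 48  ⇒  ω_c = 2/3
sun–planet: 24·(0−2/3) = −12·(ω_p−ω_c)  ⇒  ω_p−ω_c = −(24/12)·(-2/3) = 4/3
ω_p = 2/3 + 4/3 = 2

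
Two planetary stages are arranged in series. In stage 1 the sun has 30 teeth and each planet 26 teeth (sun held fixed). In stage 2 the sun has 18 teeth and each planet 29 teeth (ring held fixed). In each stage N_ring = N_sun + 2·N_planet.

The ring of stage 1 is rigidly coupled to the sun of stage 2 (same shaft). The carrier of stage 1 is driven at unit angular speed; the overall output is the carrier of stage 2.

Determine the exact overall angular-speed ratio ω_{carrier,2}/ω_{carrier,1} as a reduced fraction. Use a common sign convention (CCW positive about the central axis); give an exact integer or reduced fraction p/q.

Stage 1: N_ring = 30 + 2·26 = 82
Stage 1: 30(ω_s−ω_c) = −82(ω_r−ω_c),  ω_s=0, ω_c=1
Stage 1: ω_r = 1 − (30/82)(0−1) = 56/41
  ⇒ ω_r¹/ω_c¹ = 56/41
Stage 2: N_ring = 18 + 2·29 = 76
Stage 2: 18(ω_s−ω_c) = −76(ω_r−ω_c),  ω_r=0, ω_s=1
Stage 2: 18(1−ω_c) = −76(0−ω_c)  ⇒  94ω_c = 18  ⇒  ω_c = 9/47
  ⇒ ω_c²/ω_s² = 9/47
Coupling ω_s² = ω_r¹ ⇒ overall = 56/41 × 9/47 = 504/1927

504/1927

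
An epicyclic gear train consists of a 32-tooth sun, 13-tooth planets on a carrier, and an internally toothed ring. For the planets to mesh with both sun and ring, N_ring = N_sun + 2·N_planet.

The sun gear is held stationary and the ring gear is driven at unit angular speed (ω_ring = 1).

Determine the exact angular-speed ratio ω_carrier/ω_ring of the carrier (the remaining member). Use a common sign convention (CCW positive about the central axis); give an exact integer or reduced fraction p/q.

29/45

N_ring = 32 + 2·13 = 58
32(ω_s−ω_c) = −58(ω_r−ω_c),  ω_s=0, ω_r=1
32(0−ω_c) = −58(1−ω_c)  ⇒  90ω_c = 58  ⇒  ω_c = 29/45
ω_c/ω_r = 29/45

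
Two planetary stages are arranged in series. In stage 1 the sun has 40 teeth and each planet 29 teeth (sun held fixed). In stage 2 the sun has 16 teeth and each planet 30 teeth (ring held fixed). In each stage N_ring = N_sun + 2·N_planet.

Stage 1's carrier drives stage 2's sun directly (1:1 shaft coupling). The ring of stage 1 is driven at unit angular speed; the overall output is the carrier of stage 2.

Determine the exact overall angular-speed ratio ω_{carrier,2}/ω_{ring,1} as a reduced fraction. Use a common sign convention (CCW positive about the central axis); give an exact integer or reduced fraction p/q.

196/1587

Stage 1: N_ring = 40 + 2·29 = 98
Stage 1: 40(ω_s−ω_c) = −98(ω_r−ω_c),  ω_s=0, ω_r=1
Stage 1: 40(0−ω_c) = −98(1−ω_c)  ⇒  138ω_c = 98  ⇒  ω_c = 49/69
  ⇒ ω_c¹/ω_r¹ = 49/69
Stage 2: N_ring = 16 + 2·30 = 76
Stage 2: 16(ω_s−ω_c) = −76(ω_r−ω_c),  ω_r=0, ω_s=1
Stage 2: 16(1−ω_c) = −76(0−ω_c)  ⇒  92ω_c = 16  ⇒  ω_c = 4/23
  ⇒ ω_c²/ω_s² = 4/23
Coupling ω_s² = ω_c¹ ⇒ overall = 49/69 × 4/23 = 196/1587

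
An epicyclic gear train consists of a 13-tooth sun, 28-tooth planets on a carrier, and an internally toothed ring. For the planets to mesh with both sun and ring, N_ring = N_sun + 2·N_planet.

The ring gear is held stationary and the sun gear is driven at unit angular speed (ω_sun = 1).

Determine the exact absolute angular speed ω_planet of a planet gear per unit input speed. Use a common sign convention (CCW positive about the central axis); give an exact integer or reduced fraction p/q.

-13/56

N_ring = 13 + 2·28 = 69
13(ω_s−ω_c) = −69(ω_r−ω_c),  ω_r=0, ω_s=1
13(1−ω_c) = −69(0−ω_c)  ⇒  82ω_c = 13  ⇒  ω_c = 13/82
sun–planet: 13·(1−13/82) = −28·(ω_p−ω_c)  ⇒  ω_p−ω_c = −(13/28)·(69/82) = -897/2296
ω_p = 13/82 − 897/2296 = -13/56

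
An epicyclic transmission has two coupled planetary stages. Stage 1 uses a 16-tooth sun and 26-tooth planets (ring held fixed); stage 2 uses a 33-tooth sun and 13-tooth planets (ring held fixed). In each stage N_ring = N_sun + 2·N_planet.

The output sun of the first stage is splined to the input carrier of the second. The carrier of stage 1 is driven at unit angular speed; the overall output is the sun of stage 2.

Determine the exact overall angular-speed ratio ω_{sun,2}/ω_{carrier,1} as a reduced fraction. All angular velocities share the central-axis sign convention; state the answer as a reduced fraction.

161/11

Stage 1: N_ring = 16 + 2·26 = 68
Stage 1: 16(ω_s−ω_c) = −68(ω_r−ω_c),  ω_r=0, ω_c=1
Stage 1: ω_s = 1 − (68/16)(0−1) = 21/4
  ⇒ ω_s¹/ω_c¹ = 21/4
Stage 2: N_ring = 33 + 2·13 = 59
Stage 2: 33(ω_s−ω_c) = −59(ω_r−ω_c),  ω_r=0, ω_c=1
Stage 2: ω_s = 1 − (59/33)(0−1) = 92/33
  ⇒ ω_s²/ω_c² = 92/33
Coupling ω_c² = ω_s¹ ⇒ overall = 21/4 × 92/33 = 161/11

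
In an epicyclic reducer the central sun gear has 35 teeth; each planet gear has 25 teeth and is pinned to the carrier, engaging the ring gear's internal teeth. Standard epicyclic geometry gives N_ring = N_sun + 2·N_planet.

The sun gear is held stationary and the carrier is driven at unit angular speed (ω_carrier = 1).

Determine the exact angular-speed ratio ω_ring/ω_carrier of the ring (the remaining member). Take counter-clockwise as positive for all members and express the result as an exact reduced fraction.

24/17

N_ring = 35 + 2·25 = 85
35(ω_s−ω_c) = −85(ω_r−ω_c),  ω_s=0, ω_c=1
ω_r = 1 − (35/85)(0−1) = 24/17
ω_r/ω_c = 24/17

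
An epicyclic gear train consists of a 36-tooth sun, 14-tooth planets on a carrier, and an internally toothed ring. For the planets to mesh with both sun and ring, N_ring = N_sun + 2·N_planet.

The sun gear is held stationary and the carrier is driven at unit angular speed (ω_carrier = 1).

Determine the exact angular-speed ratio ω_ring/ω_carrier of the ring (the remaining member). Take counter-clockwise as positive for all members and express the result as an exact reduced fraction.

25/16

N_ring = 36 + 2·14 = 64
36(ω_s−ω_c) = −64(ω_r−ω_c),  ω_s=0, ω_c=1
ω_r = 1 − (36/64)(0−1) = 25/16
ω_r/ω_c = 25/16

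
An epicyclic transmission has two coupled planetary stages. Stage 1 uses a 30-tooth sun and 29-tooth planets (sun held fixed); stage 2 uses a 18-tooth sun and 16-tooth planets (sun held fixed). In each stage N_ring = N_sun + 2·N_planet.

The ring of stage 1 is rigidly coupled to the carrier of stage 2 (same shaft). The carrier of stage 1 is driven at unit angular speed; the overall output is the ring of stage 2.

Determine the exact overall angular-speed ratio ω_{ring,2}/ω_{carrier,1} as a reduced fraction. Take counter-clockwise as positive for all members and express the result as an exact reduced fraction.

Stage 1: N_ring = 30 + 2·29 = 88
Stage 1: 30(ω_s−ω_c) = −88(ω_r−ω_c),  ω_s=0, ω_c=1
Stage 1: ω_r = 1 − (30/88)(0−1) = 59/44
  ⇒ ω_r¹/ω_c¹ = 59/44
Stage 2: N_ring = 18 + 2·16 = 50
Stage 2: 18(ω_s−ω_c) = −50(ω_r−ω_c),  ω_s=0, ω_c=1
Stage 2: ω_r = 1 − (18/50)(0−1) = 34/25
  ⇒ ω_r²/ω_c² = 34/25
Coupling ω_c² = ω_r¹ ⇒ overall = 59/44 × 34/25 = 1003/550

1003/550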